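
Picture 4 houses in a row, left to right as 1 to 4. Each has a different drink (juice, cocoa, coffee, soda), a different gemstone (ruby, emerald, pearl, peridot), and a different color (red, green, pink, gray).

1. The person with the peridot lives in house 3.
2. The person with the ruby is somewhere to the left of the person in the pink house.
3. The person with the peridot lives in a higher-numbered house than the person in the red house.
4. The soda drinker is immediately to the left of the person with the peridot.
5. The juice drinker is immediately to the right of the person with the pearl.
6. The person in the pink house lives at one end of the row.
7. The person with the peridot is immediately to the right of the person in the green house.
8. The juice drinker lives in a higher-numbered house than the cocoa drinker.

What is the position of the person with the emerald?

4

Clue 1: the person with the peridot is in house 3.
From clue 4, the soda drinker must be in house 2.
Clue 6 places the person in the pink house in house 4.
The person in the green house is in house 2 (clue 7).
So house 4 gets emerald for gemstone.
That leaves gray as the color for house 3.
From clue 5, the juice drinker must be in house 3.
From clue 5, the person with the pearl must be in house 2.
Clue 8: the cocoa drinker is in house 1.
That leaves coffee as the drink for house 4.
House 1's gemstone must be ruby (nothing else left).
So house 1 gets red for color.
So: house 1 = cocoa/ruby/red, house 2 = soda/pearl/green, house 3 = juice/peridot/gray, house 4 = coffee/emerald/pink.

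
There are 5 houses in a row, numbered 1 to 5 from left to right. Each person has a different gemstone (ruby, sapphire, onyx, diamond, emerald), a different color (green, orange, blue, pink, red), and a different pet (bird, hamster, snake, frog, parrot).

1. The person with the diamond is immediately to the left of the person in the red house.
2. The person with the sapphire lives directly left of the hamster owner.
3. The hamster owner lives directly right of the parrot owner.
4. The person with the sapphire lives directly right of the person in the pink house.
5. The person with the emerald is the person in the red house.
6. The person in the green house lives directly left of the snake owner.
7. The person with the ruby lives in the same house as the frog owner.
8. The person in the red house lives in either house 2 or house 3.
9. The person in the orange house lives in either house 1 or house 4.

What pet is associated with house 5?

That leaves blue as the color for house 5.
The person with the diamond is narrowed to house 1 or 2; consider each.
Placing it in house 2 leads to a contradiction, so it's in house 1.
Clue 1 places the person in the red house in house 2.
By clue 5, the person with the emerald is in house 2.
From clue 4, the person with the sapphire must be in house 4.
Clue 4: the person in the pink house is in house 3.
That leaves bird as the pet for house 1.
That leaves snake as the pet for house 2.
Clue 2 places the hamster owner in house 5.
Clue 3: the parrot owner is in house 4.
By clue 6, the person in the green house is in house 1.
House 4's color must be orange (nothing else left).
That leaves frog as the pet for house 3.
By clue 7, the person with the ruby is in house 3.
That leaves onyx as the gemstone for house 5.
So: house 1 = diamond/green/bird, house 2 = emerald/red/snake, house 3 = ruby/pink/frog, house 4 = sapphire/orange/parrot, house 5 = onyx/blue/hamster.

hamster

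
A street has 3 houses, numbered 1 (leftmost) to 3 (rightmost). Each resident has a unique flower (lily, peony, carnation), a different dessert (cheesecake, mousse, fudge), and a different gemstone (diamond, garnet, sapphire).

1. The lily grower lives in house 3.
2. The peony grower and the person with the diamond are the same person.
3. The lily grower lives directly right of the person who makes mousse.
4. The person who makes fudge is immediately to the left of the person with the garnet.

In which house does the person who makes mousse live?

2

Clue 1 places the lily grower in house 3.
The person who makes mousse is in house 2 (clue 3).
House 1's dessert must be fudge (nothing else left).
The only dessert still possible for house 3 is cheesecake.
The person with the garnet is in house 2 (clue 4).
The only gemstone still possible for house 3 is sapphire.
Clue 2 places the peony grower in house 1.
That leaves carnation as the flower for house 2.
House 1 gemstone: only diamond fits.
So: house 1 = peony/fudge/diamond, house 2 = carnation/mousse/garnet, house 3 = lily/cheesecake/sapphire.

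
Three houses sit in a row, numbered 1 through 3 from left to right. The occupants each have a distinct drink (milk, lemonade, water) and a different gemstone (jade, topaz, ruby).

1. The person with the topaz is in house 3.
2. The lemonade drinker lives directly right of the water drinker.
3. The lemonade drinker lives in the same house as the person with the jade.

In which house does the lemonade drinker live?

From clue 1, the person with the topaz must be in house 3.
House 1's gemstone must be ruby (nothing else left).
House 2 gemstone: only jade fits.
Clue 3 places the lemonade drinker in house 2.
So house 1 gets water for drink.
The only drink still possible for house 3 is milk.
So: house 1 = water/ruby, house 2 = lemonade/jade, house 3 = milk/topaz.

2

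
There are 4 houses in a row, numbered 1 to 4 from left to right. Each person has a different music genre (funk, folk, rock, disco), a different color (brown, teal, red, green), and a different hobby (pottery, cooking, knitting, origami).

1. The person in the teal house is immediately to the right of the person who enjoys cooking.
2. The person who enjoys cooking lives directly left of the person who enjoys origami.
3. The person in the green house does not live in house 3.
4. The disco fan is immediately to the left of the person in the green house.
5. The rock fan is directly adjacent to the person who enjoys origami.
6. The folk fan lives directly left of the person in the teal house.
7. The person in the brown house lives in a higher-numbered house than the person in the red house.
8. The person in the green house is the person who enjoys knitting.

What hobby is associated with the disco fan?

origami

That leaves red as the color for house 1.
The disco fan is narrowed to house 1 or 3; consider each.
Placing it in house 1 leads to a contradiction, so it's in house 3.
Clue 4: the person in the green house is in house 4.
The person who enjoys knitting is in house 4 (clue 8).
The folk fan is narrowed to house 1 or 2; consider each.
Placing it in house 1 leads to a contradiction, so it's in house 2.
From clue 6, the person in the teal house must be in house 3.
The only color still possible for house 2 is brown.
From clue 1, the person who enjoys cooking must be in house 2.
Clue 2 places the person who enjoys origami in house 3.
From clue 5, the rock fan must be in house 4.
The only music genre still possible for house 1 is funk.
House 1's hobby must be pottery (nothing else left).
So: house 1 = funk/red/pottery, house 2 = folk/brown/cooking, house 3 = disco/teal/origami, house 4 = rock/green/knitting.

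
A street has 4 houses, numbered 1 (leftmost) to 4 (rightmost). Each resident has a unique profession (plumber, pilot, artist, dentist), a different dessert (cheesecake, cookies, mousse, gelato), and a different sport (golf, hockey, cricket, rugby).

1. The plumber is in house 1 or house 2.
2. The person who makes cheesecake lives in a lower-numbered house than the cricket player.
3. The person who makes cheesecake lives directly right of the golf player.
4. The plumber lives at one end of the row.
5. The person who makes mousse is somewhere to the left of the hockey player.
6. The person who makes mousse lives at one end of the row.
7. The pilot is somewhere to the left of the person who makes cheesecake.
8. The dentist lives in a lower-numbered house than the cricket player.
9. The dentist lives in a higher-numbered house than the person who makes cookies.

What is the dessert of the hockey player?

cheesecake

Clue 4 places the plumber in house 1.
By clue 6, the person who makes mousse is in house 1.
The only profession still possible for house 2 is pilot.
House 3 profession: only dentist fits.
House 4 profession: only artist fits.
So house 4 gets gelato for dessert.
By clue 7, the person who makes cheesecake is in house 3.
By clue 8, the cricket player is in house 4.
So house 2 gets cookies for dessert.
Clue 3: the golf player is in house 2.
So house 1 gets rugby for sport.
House 3's sport must be hockey (nothing else left).
So: house 1 = plumber/mousse/rugby, house 2 = pilot/cookies/golf, house 3 = dentist/cheesecake/hockey, house 4 = artist/gelato/cricket.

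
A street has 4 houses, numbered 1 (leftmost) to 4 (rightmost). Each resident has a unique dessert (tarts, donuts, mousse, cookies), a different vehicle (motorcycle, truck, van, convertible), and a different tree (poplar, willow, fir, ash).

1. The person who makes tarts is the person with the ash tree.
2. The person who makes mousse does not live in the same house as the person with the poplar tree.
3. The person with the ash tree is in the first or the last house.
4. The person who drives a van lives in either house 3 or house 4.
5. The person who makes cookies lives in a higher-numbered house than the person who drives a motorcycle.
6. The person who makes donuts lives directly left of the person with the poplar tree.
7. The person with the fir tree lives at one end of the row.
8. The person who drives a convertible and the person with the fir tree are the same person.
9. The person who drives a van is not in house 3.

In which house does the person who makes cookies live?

3

Clue 9: the person who drives a van is in house 4.
So house 1 gets convertible for vehicle.
Clue 8 places the person with the fir tree in house 1.
House 4 tree: only ash fits.
From clue 1, the person who makes tarts must be in house 4.
House 3 dessert: only cookies fits.
The person who drives a motorcycle is in house 2 (clue 5).
So house 3 gets truck for vehicle.
The person who makes donuts is narrowed to house 1 or 2; consider each.
Placing it in house 1 leads to a contradiction, so it's in house 2.
Clue 6: the person with the poplar tree is in house 3.
So house 1 gets mousse for dessert.
That leaves willow as the tree for house 2.
So: house 1 = mousse/convertible/fir, house 2 = donuts/motorcycle/willow, house 3 = cookies/truck/poplar, house 4 = tarts/van/ash.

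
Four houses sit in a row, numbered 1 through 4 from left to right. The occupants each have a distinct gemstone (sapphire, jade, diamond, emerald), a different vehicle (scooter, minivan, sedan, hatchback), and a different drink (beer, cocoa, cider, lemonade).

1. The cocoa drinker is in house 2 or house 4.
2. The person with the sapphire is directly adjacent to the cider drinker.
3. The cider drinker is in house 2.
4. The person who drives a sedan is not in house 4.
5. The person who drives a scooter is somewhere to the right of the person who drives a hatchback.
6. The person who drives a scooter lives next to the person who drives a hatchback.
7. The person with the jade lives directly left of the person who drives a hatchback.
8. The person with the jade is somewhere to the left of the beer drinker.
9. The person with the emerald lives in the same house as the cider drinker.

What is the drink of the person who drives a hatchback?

cider

By clue 3, the cider drinker is in house 2.
Clue 9 places the person with the emerald in house 2.
That leaves lemonade as the drink for house 1.
So house 3 gets beer for drink.
The only drink still possible for house 4 is cocoa.
By clue 7, the person who drives a hatchback is in house 2.
So house 1 gets jade for gemstone.
That leaves diamond as the gemstone for house 4.
Clue 6: the person who drives a scooter is in house 3.
So house 3 gets sapphire for gemstone.
House 1 vehicle: only sedan fits.
The only vehicle still possible for house 4 is minivan.
So: house 1 = jade/sedan/lemonade, house 2 = emerald/hatchback/cider, house 3 = sapphire/scooter/beer, house 4 = diamond/minivan/cocoa.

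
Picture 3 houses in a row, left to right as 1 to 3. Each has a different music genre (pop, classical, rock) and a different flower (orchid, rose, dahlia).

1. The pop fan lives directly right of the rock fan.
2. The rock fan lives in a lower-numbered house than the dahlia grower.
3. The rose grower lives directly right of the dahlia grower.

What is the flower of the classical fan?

rose

The rose grower is in house 3 (clue 3).
The dahlia grower is in house 2 (clue 3).
House 1 flower: only orchid fits.
Clue 2: the rock fan is in house 1.
By clue 1, the pop fan is in house 2.
The only music genre still possible for house 3 is classical.
So: house 1 = rock/orchid, house 2 = pop/dahlia, house 3 = classical/rose.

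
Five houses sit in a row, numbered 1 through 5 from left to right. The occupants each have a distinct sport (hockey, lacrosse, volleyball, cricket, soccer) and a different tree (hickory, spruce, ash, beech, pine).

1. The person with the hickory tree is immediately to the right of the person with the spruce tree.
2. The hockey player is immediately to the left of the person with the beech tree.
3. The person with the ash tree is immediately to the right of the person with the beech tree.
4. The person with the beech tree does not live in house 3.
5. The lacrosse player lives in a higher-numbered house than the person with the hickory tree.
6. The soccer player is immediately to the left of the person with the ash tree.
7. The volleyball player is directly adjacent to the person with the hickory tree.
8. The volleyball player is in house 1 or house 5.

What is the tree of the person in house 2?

The hockey player is narrowed to house 1 or 3; consider each.
Placing it in house 1 leads to a contradiction, so it's in house 3.
Clue 2 places the person with the beech tree in house 4.
Clue 3: the person with the ash tree is in house 5.
From clue 6, the soccer player must be in house 4.
That leaves cricket as the sport for house 2.
Clue 1 places the person with the spruce tree in house 1.
Clue 7: the volleyball player is in house 1.
House 5 sport: only lacrosse fits.
House 2's tree must be hickory (nothing else left).
House 3 tree: only pine fits.
So: house 1 = volleyball/spruce, house 2 = cricket/hickory, house 3 = hockey/pine, house 4 = soccer/beech, house 5 = lacrosse/ash.

hickory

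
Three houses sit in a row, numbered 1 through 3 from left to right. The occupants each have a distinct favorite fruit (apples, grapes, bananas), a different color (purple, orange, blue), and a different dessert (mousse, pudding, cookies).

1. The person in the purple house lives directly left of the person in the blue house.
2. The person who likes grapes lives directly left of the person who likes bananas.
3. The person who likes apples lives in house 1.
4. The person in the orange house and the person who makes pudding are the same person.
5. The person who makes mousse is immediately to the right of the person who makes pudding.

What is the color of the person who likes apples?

By clue 3, the person who likes apples is in house 1.
The only favorite fruit still possible for house 2 is grapes.
House 3's favorite fruit must be bananas (nothing else left).
So house 3 gets blue for color.
By clue 1, the person in the purple house is in house 2.
House 1's color must be orange (nothing else left).
From clue 4, the person who makes pudding must be in house 1.
From clue 5, the person who makes mousse must be in house 2.
House 3's dessert must be cookies (nothing else left).
So: house 1 = apples/orange/pudding, house 2 = grapes/purple/mousse, house 3 = bananas/blue/cookies.

orange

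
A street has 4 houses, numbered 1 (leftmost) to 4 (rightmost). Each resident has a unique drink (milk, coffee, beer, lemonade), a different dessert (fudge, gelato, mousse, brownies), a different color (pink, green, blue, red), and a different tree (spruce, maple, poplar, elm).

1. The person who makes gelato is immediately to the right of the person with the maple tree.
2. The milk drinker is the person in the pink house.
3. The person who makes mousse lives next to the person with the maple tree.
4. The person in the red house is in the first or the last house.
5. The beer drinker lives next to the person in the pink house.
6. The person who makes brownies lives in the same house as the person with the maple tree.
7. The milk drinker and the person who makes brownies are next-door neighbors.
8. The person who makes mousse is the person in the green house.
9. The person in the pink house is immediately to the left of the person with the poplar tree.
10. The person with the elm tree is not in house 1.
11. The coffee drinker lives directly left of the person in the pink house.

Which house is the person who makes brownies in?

2

The coffee drinker is narrowed to house 1 or 2; consider each.
Placing it in house 1 leads to a contradiction, so it's in house 2.
Clue 11 places the person in the pink house in house 3.
From clue 5, the beer drinker must be in house 4.
Clue 7: the person who makes brownies is in house 2.
From clue 9, the person with the poplar tree must be in house 4.
House 1 drink: only lemonade fits.
The only drink still possible for house 3 is milk.
By clue 6, the person with the maple tree is in house 2.
House 2 color: only blue fits.
House 1's tree must be spruce (nothing else left).
The only tree still possible for house 3 is elm.
From clue 1, the person who makes gelato must be in house 3.
Clue 3 places the person who makes mousse in house 1.
By clue 8, the person in the green house is in house 1.
So house 4 gets fudge for dessert.
The only color still possible for house 4 is red.
So: house 1 = lemonade/mousse/green/spruce, house 2 = coffee/brownies/blue/maple, house 3 = milk/gelato/pink/elm, house 4 = beer/fudge/red/poplar.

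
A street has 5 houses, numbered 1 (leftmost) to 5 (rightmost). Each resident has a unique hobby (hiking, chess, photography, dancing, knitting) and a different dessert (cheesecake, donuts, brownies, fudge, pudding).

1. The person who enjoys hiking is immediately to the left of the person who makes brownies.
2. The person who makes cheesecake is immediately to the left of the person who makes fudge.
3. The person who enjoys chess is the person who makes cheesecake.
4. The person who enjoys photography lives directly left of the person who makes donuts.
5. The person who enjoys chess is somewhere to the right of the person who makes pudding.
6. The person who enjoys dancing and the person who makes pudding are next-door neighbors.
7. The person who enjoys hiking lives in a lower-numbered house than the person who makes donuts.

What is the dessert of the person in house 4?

House 5's hobby must be knitting (nothing else left).
So house 1 gets pudding for dessert.
By clue 6, the person who enjoys dancing is in house 2.
House 3's dessert must be cheesecake (nothing else left).
Clue 2 places the person who makes fudge in house 4.
Clue 3 places the person who enjoys chess in house 3.
The person who enjoys hiking is narrowed to house 1 or 4; consider each.
Placing it in house 4 leads to a contradiction, so it's in house 1.
Clue 1 places the person who makes brownies in house 2.
The only hobby still possible for house 4 is photography.
That leaves donuts as the dessert for house 5.
So: house 1 = hiking/pudding, house 2 = dancing/brownies, house 3 = chess/cheesecake, house 4 = photography/fudge, house 5 = knitting/donuts.

fudge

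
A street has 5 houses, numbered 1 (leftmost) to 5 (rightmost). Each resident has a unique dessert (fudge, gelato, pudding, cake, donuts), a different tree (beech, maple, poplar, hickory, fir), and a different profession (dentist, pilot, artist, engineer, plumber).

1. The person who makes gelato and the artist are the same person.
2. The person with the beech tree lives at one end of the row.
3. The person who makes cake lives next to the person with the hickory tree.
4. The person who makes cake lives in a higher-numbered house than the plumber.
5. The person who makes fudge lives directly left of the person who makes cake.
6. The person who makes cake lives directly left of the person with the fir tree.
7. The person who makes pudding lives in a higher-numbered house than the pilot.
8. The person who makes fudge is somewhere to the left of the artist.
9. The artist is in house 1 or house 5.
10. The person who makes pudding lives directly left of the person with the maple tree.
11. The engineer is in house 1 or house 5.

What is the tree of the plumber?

hickory

By clue 9, the artist is in house 5.
House 1's profession must be engineer (nothing else left).
Clue 1: the person who makes gelato is in house 5.
That leaves donuts as the dessert for house 1.
That leaves fudge as the dessert for house 2.
House 4's profession must be dentist (nothing else left).
Clue 5 places the person who makes cake in house 3.
From clue 6, the person with the fir tree must be in house 4.
So house 4 gets pudding for dessert.
Clue 3: the person with the hickory tree is in house 2.
By clue 4, the plumber is in house 2.
The only tree still possible for house 3 is poplar.
House 5's tree must be maple (nothing else left).
House 3's profession must be pilot (nothing else left).
House 1 tree: only beech fits.
So: house 1 = donuts/beech/engineer, house 2 = fudge/hickory/plumber, house 3 = cake/poplar/pilot, house 4 = pudding/fir/dentist, house 5 = gelato/maple/artist.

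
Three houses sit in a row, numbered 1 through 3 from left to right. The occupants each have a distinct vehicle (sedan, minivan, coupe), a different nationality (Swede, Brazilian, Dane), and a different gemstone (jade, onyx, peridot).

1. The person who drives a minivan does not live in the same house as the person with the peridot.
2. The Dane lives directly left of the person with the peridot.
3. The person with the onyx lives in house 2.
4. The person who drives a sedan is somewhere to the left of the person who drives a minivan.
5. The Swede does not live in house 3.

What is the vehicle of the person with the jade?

sedan

Clue 3: the person with the onyx is in house 2.
That leaves Brazilian as the nationality for house 3.
That leaves jade as the gemstone for house 1.
House 3's gemstone must be peridot (nothing else left).
Clue 1: the person who drives a minivan is in house 2.
By clue 2, the Dane is in house 2.
Clue 4: the person who drives a sedan is in house 1.
The only vehicle still possible for house 3 is coupe.
The only nationality still possible for house 1 is Swede.
So: house 1 = sedan/Swede/jade, house 2 = minivan/Dane/onyx, house 3 = coupe/Brazilian/peridot.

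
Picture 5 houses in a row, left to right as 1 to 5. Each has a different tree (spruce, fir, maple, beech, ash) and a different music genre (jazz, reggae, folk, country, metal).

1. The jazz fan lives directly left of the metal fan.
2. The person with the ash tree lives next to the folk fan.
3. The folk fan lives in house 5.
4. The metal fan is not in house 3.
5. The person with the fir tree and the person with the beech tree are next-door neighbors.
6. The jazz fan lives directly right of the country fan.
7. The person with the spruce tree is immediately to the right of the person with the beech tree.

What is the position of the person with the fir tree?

Clue 3 places the folk fan in house 5.
Clue 1 places the jazz fan in house 3.
By clue 1, the metal fan is in house 4.
Clue 2 places the person with the ash tree in house 4.
The country fan is in house 2 (clue 6).
So house 1 gets reggae for music genre.
House 5's tree must be maple (nothing else left).
The person with the beech tree is narrowed to house 1 or 2; consider each.
Placing it in house 1 leads to a contradiction, so it's in house 2.
By clue 7, the person with the spruce tree is in house 3.
That leaves fir as the tree for house 1.
So: house 1 = fir/reggae, house 2 = beech/country, house 3 = spruce/jazz, house 4 = ash/metal, house 5 = maple/folk.

1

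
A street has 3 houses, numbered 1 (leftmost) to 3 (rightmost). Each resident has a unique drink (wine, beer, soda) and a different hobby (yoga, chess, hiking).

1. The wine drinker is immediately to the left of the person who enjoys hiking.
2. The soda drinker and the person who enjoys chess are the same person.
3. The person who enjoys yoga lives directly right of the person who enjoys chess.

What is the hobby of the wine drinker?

yoga

That leaves chess as the hobby for house 1.
From clue 2, the soda drinker must be in house 1.
From clue 3, the person who enjoys yoga must be in house 2.
So house 3 gets beer for drink.
House 3 hobby: only hiking fits.
House 2 drink: only wine fits.
So: house 1 = soda/chess, house 2 = wine/yoga, house 3 = beer/hiking.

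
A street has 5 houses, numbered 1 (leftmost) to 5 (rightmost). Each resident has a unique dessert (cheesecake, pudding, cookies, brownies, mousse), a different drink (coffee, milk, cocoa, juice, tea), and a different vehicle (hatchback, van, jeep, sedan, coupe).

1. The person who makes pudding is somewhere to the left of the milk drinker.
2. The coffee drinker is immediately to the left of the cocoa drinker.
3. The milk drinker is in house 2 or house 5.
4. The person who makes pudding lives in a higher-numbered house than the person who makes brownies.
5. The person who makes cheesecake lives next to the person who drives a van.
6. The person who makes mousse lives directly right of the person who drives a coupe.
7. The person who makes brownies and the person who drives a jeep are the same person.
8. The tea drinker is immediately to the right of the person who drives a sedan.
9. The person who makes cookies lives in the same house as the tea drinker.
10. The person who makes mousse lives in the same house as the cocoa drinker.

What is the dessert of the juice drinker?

brownies

Clue 1 places the milk drinker in house 5.
So house 5 gets cheesecake for dessert.
By clue 5, the person who drives a van is in house 4.
The only dessert still possible for house 1 is brownies.
The only vehicle still possible for house 5 is hatchback.
By clue 7, the person who drives a jeep is in house 1.
House 2's dessert must be pudding (nothing else left).
House 1's drink must be juice (nothing else left).
House 2 drink: only coffee fits.
From clue 2, the cocoa drinker must be in house 3.
From clue 10, the person who makes mousse must be in house 3.
The only dessert still possible for house 4 is cookies.
The only drink still possible for house 4 is tea.
From clue 6, the person who drives a coupe must be in house 2.
By clue 8, the person who drives a sedan is in house 3.
So: house 1 = brownies/juice/jeep, house 2 = pudding/coffee/coupe, house 3 = mousse/cocoa/sedan, house 4 = cookies/tea/van, house 5 = cheesecake/milk/hatchback.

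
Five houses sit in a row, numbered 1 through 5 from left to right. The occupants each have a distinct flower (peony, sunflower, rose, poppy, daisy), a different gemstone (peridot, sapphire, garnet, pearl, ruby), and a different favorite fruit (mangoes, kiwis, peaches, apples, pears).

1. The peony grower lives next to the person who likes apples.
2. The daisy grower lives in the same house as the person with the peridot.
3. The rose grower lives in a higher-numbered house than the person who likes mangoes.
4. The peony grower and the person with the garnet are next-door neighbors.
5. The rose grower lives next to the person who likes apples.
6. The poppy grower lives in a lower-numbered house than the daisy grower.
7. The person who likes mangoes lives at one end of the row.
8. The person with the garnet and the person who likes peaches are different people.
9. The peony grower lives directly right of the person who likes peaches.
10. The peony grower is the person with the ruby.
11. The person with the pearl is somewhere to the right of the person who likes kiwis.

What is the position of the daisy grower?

Clue 7 places the person who likes mangoes in house 1.
House 1 gemstone: only sapphire fits.
The peony grower is narrowed to house 3 or 4 or 5; consider each.
Placing it in house 4 and house 5 leads to a contradiction, so it's in house 3.
From clue 9, the person who likes peaches must be in house 2.
From clue 10, the person with the ruby must be in house 3.
House 5 flower: only rose fits.
House 4's favorite fruit must be apples (nothing else left).
So house 5 gets pears for favorite fruit.
Clue 8: the person with the garnet is in house 4.
The only gemstone still possible for house 2 is peridot.
The only gemstone still possible for house 5 is pearl.
House 3's favorite fruit must be kiwis (nothing else left).
Clue 2: the daisy grower is in house 2.
From clue 6, the poppy grower must be in house 1.
So house 4 gets sunflower for flower.
So: house 1 = poppy/sapphire/mangoes, house 2 = daisy/peridot/peaches, house 3 = peony/ruby/kiwis, house 4 = sunflower/garnet/apples, house 5 = rose/pearl/pears.

2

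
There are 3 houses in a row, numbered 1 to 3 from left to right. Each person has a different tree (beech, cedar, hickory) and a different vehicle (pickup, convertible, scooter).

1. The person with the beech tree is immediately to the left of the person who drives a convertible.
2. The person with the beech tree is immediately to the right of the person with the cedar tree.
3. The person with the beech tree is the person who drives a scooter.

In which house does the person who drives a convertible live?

3

The person with the beech tree is in house 2 (clue 2).
By clue 2, the person with the cedar tree is in house 1.
Clue 3 places the person who drives a scooter in house 2.
The only tree still possible for house 3 is hickory.
House 1's vehicle must be pickup (nothing else left).
The only vehicle still possible for house 3 is convertible.
So: house 1 = cedar/pickup, house 2 = beech/scooter, house 3 = hickory/convertible.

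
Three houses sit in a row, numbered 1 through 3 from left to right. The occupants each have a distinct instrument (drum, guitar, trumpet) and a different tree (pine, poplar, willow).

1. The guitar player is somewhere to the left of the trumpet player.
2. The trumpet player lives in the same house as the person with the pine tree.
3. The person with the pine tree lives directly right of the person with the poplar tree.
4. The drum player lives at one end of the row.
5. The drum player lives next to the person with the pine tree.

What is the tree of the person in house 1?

poplar

From clue 5, the person with the pine tree must be in house 2.
House 1's tree must be poplar (nothing else left).
House 3's tree must be willow (nothing else left).
The trumpet player is in house 2 (clue 2).
House 3 instrument: only drum fits.
House 1 instrument: only guitar fits.
So: house 1 = guitar/poplar, house 2 = trumpet/pine, house 3 = drum/willow.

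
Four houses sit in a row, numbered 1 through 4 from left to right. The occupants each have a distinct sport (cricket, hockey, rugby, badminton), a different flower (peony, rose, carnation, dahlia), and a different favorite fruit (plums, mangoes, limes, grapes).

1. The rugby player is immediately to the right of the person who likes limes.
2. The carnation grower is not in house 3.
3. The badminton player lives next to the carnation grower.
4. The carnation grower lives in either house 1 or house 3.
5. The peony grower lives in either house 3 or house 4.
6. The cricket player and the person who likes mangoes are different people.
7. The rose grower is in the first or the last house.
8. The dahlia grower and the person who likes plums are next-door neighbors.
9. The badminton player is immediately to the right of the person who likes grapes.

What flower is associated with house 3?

Clue 4 places the carnation grower in house 1.
House 2 flower: only dahlia fits.
So house 3 gets peony for flower.
The only flower still possible for house 4 is rose.
Clue 3: the badminton player is in house 2.
Clue 9: the person who likes grapes is in house 1.
The only favorite fruit still possible for house 4 is mangoes.
So house 2 gets limes for favorite fruit.
House 3 favorite fruit: only plums fits.
Clue 1 places the rugby player in house 3.
So house 4 gets hockey for sport.
House 1 sport: only cricket fits.
So: house 1 = cricket/carnation/grapes, house 2 = badminton/dahlia/limes, house 3 = rugby/peony/plums, house 4 = hockey/rose/mangoes.

peony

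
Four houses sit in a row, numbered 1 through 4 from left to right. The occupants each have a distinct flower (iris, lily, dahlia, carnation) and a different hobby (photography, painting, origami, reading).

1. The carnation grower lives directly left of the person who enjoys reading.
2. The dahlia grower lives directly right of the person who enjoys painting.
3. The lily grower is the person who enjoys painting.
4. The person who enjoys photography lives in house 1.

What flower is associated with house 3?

lily

From clue 4, the person who enjoys photography must be in house 1.
The dahlia grower is narrowed to house 3 or 4; consider each.
Placing it in house 3 leads to a contradiction, so it's in house 4.
By clue 2, the person who enjoys painting is in house 3.
Clue 3 places the lily grower in house 3.
By clue 1, the carnation grower is in house 1.
Clue 1 places the person who enjoys reading in house 2.
The only flower still possible for house 2 is iris.
The only hobby still possible for house 4 is origami.
So: house 1 = carnation/photography, house 2 = iris/reading, house 3 = lily/painting, house 4 = dahlia/origami.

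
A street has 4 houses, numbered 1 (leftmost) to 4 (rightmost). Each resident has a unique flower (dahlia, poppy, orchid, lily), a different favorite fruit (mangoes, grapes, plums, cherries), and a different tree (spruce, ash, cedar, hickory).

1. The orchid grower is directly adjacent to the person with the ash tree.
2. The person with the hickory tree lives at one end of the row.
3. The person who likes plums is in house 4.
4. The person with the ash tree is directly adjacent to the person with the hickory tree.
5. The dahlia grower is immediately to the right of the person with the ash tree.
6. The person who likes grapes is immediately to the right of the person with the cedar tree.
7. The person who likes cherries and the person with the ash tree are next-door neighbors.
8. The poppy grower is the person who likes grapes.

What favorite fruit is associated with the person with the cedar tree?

The person who likes plums is in house 4 (clue 3).
The dahlia grower is narrowed to house 3 or 4; consider each.
Placing it in house 3 leads to a contradiction, so it's in house 4.
Clue 5: the person with the ash tree is in house 3.
The person who likes cherries is in house 2 (clue 7).
So house 1 gets mangoes for favorite fruit.
That leaves grapes as the favorite fruit for house 3.
Clue 1 places the orchid grower in house 2.
The person with the hickory tree is in house 4 (clue 4).
The person with the cedar tree is in house 2 (clue 6).
From clue 8, the poppy grower must be in house 3.
House 1 flower: only lily fits.
House 1 tree: only spruce fits.
So: house 1 = lily/mangoes/spruce, house 2 = orchid/cherries/cedar, house 3 = poppy/grapes/ash, house 4 = dahlia/plums/hickory.

cherries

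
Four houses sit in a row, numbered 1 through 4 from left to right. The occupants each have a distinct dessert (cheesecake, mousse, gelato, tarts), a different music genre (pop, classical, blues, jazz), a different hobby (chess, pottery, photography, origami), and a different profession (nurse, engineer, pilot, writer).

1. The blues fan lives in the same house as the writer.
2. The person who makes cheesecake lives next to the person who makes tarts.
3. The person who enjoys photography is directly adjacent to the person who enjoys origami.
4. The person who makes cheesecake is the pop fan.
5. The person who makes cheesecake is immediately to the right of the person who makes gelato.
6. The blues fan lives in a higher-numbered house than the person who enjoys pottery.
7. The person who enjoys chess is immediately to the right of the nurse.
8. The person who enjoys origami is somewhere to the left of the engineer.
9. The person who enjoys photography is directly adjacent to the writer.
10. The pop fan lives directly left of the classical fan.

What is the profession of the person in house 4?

So house 1 gets jazz for music genre.
The person who makes cheesecake is narrowed to house 2 or 3; consider each.
Placing it in house 2 leads to a contradiction, so it's in house 3.
Clue 4 places the pop fan in house 3.
From clue 5, the person who makes gelato must be in house 2.
By clue 10, the classical fan is in house 4.
So house 1 gets mousse for dessert.
House 4's dessert must be tarts (nothing else left).
That leaves blues as the music genre for house 2.
By clue 1, the writer is in house 2.
By clue 6, the person who enjoys pottery is in house 1.
House 2's hobby must be origami (nothing else left).
House 3's hobby must be photography (nothing else left).
House 4 hobby: only chess fits.
The nurse is in house 3 (clue 7).
House 1's profession must be pilot (nothing else left).
The only profession still possible for house 4 is engineer.
So: house 1 = mousse/jazz/pottery/pilot, house 2 = gelato/blues/origami/writer, house 3 = cheesecake/pop/photography/nurse, house 4 = tarts/classical/chess/engineer.

engineer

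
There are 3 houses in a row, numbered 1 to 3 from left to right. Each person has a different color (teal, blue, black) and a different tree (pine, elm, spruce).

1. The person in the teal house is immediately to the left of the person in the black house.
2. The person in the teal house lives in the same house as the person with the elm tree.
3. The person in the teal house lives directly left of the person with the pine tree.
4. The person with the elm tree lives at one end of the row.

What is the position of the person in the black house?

The person with the elm tree is in house 1 (clue 4).
Clue 2 places the person in the teal house in house 1.
From clue 3, the person with the pine tree must be in house 2.
House 3's tree must be spruce (nothing else left).
Clue 1: the person in the black house is in house 2.
House 3's color must be blue (nothing else left).
So: house 1 = teal/elm, house 2 = black/pine, house 3 = blue/spruce.

2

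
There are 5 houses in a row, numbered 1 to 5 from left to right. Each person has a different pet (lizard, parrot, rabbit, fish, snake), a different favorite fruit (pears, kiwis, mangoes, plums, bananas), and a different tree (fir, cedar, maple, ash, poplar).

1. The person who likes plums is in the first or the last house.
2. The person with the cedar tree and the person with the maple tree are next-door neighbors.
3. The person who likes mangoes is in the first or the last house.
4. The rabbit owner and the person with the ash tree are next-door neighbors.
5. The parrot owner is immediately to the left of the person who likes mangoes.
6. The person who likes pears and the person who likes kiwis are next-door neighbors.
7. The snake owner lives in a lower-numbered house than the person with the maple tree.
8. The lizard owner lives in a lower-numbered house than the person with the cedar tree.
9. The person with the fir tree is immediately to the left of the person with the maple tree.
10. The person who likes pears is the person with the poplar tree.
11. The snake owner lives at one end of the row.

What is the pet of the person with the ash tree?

snake

By clue 5, the parrot owner is in house 4.
The person who likes mangoes is in house 5 (clue 5).
By clue 11, the snake owner is in house 1.
That leaves plums as the favorite fruit for house 1.
The lizard owner is narrowed to house 2 or 3; consider each.
Placing it in house 2 leads to a contradiction, so it's in house 3.
So house 1 gets ash for tree.
Clue 4: the rabbit owner is in house 2.
House 5 pet: only fish fits.
The person with the cedar tree is narrowed to house 4 or 5; consider each.
Placing it in house 4 leads to a contradiction, so it's in house 5.
Clue 2 places the person with the maple tree in house 4.
Clue 9: the person with the fir tree is in house 3.
The only tree still possible for house 2 is poplar.
From clue 10, the person who likes pears must be in house 2.
By clue 6, the person who likes kiwis is in house 3.
That leaves bananas as the favorite fruit for house 4.
So: house 1 = snake/plums/ash, house 2 = rabbit/pears/poplar, house 3 = lizard/kiwis/fir, house 4 = parrot/bananas/maple, house 5 = fish/mangoes/cedar.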